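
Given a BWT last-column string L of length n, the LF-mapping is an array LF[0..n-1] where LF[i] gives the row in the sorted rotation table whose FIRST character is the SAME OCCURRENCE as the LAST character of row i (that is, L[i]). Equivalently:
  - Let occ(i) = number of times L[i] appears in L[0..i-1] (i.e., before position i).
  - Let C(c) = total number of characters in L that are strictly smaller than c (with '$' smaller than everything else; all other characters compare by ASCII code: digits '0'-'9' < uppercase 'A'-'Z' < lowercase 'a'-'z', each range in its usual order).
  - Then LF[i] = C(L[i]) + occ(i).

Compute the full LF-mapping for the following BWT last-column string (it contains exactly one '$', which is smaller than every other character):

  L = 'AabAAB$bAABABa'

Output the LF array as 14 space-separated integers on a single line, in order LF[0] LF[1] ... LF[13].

Answer: 1 10 12 2 3 7 0 13 4 5 8 6 9 11

Derivation:
Char counts: '$':1, 'A':6, 'B':3, 'a':2, 'b':2
C (first-col start): C('$')=0, C('A')=1, C('B')=7, C('a')=10, C('b')=12
L[0]='A': occ=0, LF[0]=C('A')+0=1+0=1
L[1]='a': occ=0, LF[1]=C('a')+0=10+0=10
L[2]='b': occ=0, LF[2]=C('b')+0=12+0=12
L[3]='A': occ=1, LF[3]=C('A')+1=1+1=2
L[4]='A': occ=2, LF[4]=C('A')+2=1+2=3
L[5]='B': occ=0, LF[5]=C('B')+0=7+0=7
L[6]='$': occ=0, LF[6]=C('$')+0=0+0=0
L[7]='b': occ=1, LF[7]=C('b')+1=12+1=13
L[8]='A': occ=3, LF[8]=C('A')+3=1+3=4
L[9]='A': occ=4, LF[9]=C('A')+4=1+4=5
L[10]='B': occ=1, LF[10]=C('B')+1=7+1=8
L[11]='A': occ=5, LF[11]=C('A')+5=1+5=6
L[12]='B': occ=2, LF[12]=C('B')+2=7+2=9
L[13]='a': occ=1, LF[13]=C('a')+1=10+1=11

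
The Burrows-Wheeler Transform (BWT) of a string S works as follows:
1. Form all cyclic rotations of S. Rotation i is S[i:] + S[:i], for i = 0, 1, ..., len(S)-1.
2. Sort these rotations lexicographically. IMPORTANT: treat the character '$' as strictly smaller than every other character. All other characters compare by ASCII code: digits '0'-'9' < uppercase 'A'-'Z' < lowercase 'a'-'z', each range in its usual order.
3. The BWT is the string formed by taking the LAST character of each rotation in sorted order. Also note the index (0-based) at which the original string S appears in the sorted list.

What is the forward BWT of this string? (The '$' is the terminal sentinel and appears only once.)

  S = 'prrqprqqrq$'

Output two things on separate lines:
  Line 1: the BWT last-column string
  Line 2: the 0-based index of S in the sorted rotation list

All 11 rotations (rotation i = S[i:]+S[:i]):
  rot[0] = prrqprqqrq$
  rot[1] = rrqprqqrq$p
  rot[2] = rqprqqrq$pr
  rot[3] = qprqqrq$prr
  rot[4] = prqqrq$prrq
  rot[5] = rqqrq$prrqp
  rot[6] = qqrq$prrqpr
  rot[7] = qrq$prrqprq
  rot[8] = rq$prrqprqq
  rot[9] = q$prrqprqqr
  rot[10] = $prrqprqqrq
Sorted (with $ < everything):
  sorted[0] = $prrqprqqrq  (last char: 'q')
  sorted[1] = prqqrq$prrq  (last char: 'q')
  sorted[2] = prrqprqqrq$  (last char: '$')
  sorted[3] = q$prrqprqqr  (last char: 'r')
  sorted[4] = qprqqrq$prr  (last char: 'r')
  sorted[5] = qqrq$prrqpr  (last char: 'r')
  sorted[6] = qrq$prrqprq  (last char: 'q')
  sorted[7] = rq$prrqprqq  (last char: 'q')
  sorted[8] = rqprqqrq$pr  (last char: 'r')
  sorted[9] = rqqrq$prrqp  (last char: 'p')
  sorted[10] = rrqprqqrq$p  (last char: 'p')
Last column: qq$rrrqqrpp
Original string S is at sorted index 2

Answer: qq$rrrqqrpp
2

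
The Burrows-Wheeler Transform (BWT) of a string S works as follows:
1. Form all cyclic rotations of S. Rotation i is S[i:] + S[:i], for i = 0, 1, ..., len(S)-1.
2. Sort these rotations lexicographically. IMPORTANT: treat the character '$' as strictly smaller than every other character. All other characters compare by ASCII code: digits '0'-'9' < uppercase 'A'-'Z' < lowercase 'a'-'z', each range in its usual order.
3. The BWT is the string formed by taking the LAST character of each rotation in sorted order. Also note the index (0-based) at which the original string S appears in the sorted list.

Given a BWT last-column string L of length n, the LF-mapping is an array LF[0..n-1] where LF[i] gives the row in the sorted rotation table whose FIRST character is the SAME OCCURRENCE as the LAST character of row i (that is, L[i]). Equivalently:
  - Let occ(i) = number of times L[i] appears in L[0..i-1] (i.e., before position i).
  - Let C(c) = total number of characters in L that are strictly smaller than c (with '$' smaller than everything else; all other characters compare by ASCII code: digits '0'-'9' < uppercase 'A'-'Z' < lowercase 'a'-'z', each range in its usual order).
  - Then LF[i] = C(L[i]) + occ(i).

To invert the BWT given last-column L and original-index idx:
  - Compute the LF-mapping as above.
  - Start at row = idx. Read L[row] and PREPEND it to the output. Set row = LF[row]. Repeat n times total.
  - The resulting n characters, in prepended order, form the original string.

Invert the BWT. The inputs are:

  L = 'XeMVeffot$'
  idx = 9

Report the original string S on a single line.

Answer: toffeeMVX$

Derivation:
LF mapping: 3 4 1 2 5 6 7 8 9 0
Walk LF starting at row 9, prepending L[row]:
  step 1: row=9, L[9]='$', prepend. Next row=LF[9]=0
  step 2: row=0, L[0]='X', prepend. Next row=LF[0]=3
  step 3: row=3, L[3]='V', prepend. Next row=LF[3]=2
  step 4: row=2, L[2]='M', prepend. Next row=LF[2]=1
  step 5: row=1, L[1]='e', prepend. Next row=LF[1]=4
  step 6: row=4, L[4]='e', prepend. Next row=LF[4]=5
  step 7: row=5, L[5]='f', prepend. Next row=LF[5]=6
  step 8: row=6, L[6]='f', prepend. Next row=LF[6]=7
  step 9: row=7, L[7]='o', prepend. Next row=LF[7]=8
  step 10: row=8, L[8]='t', prepend. Next row=LF[8]=9
Reversed output: toffeeMVX$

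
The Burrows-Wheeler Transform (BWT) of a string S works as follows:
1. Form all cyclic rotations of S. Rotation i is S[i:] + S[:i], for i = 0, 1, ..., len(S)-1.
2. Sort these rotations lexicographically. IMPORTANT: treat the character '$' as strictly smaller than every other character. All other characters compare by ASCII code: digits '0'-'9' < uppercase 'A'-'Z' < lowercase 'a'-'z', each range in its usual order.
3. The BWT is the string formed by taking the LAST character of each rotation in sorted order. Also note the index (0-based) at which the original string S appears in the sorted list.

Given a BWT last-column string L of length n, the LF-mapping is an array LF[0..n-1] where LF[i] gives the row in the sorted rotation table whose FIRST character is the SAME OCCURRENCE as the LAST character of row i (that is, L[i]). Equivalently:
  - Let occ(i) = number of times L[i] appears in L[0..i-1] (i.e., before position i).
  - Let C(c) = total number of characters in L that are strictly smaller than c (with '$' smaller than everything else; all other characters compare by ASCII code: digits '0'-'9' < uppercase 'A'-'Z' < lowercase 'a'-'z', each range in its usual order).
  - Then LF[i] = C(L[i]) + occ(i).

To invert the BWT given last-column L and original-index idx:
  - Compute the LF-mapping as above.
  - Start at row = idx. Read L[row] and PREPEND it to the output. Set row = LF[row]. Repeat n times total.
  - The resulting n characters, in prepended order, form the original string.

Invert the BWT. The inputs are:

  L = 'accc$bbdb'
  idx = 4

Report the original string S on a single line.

LF mapping: 1 5 6 7 0 2 3 8 4
Walk LF starting at row 4, prepending L[row]:
  step 1: row=4, L[4]='$', prepend. Next row=LF[4]=0
  step 2: row=0, L[0]='a', prepend. Next row=LF[0]=1
  step 3: row=1, L[1]='c', prepend. Next row=LF[1]=5
  step 4: row=5, L[5]='b', prepend. Next row=LF[5]=2
  step 5: row=2, L[2]='c', prepend. Next row=LF[2]=6
  step 6: row=6, L[6]='b', prepend. Next row=LF[6]=3
  step 7: row=3, L[3]='c', prepend. Next row=LF[3]=7
  step 8: row=7, L[7]='d', prepend. Next row=LF[7]=8
  step 9: row=8, L[8]='b', prepend. Next row=LF[8]=4
Reversed output: bdcbcbca$

Answer: bdcbcbca$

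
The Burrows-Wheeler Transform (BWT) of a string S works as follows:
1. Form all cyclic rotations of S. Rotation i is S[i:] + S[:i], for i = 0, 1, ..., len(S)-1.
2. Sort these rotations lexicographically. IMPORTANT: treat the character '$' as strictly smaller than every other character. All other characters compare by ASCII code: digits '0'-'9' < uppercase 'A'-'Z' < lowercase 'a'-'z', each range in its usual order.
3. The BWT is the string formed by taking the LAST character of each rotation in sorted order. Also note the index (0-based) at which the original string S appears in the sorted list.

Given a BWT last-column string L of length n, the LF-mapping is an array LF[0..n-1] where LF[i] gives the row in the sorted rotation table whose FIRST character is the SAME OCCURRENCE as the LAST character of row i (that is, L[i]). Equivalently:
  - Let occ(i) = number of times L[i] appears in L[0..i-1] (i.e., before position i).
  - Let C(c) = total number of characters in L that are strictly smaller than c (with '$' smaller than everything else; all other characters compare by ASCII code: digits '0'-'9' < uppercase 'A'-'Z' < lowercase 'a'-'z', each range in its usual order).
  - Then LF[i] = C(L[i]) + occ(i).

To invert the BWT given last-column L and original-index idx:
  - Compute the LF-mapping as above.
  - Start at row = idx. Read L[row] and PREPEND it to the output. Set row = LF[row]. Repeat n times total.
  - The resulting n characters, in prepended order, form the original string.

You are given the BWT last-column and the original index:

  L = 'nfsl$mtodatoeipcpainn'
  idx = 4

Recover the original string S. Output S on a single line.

Answer: disappointmentfalcon$

Derivation:
LF mapping: 11 6 18 9 0 10 19 14 4 1 20 15 5 7 16 3 17 2 8 12 13
Walk LF starting at row 4, prepending L[row]:
  step 1: row=4, L[4]='$', prepend. Next row=LF[4]=0
  step 2: row=0, L[0]='n', prepend. Next row=LF[0]=11
  step 3: row=11, L[11]='o', prepend. Next row=LF[11]=15
  step 4: row=15, L[15]='c', prepend. Next row=LF[15]=3
  step 5: row=3, L[3]='l', prepend. Next row=LF[3]=9
  step 6: row=9, L[9]='a', prepend. Next row=LF[9]=1
  step 7: row=1, L[1]='f', prepend. Next row=LF[1]=6
  step 8: row=6, L[6]='t', prepend. Next row=LF[6]=19
  step 9: row=19, L[19]='n', prepend. Next row=LF[19]=12
  step 10: row=12, L[12]='e', prepend. Next row=LF[12]=5
  step 11: row=5, L[5]='m', prepend. Next row=LF[5]=10
  step 12: row=10, L[10]='t', prepend. Next row=LF[10]=20
  step 13: row=20, L[20]='n', prepend. Next row=LF[20]=13
  step 14: row=13, L[13]='i', prepend. Next row=LF[13]=7
  step 15: row=7, L[7]='o', prepend. Next row=LF[7]=14
  step 16: row=14, L[14]='p', prepend. Next row=LF[14]=16
  step 17: row=16, L[16]='p', prepend. Next row=LF[16]=17
  step 18: row=17, L[17]='a', prepend. Next row=LF[17]=2
  step 19: row=2, L[2]='s', prepend. Next row=LF[2]=18
  step 20: row=18, L[18]='i', prepend. Next row=LF[18]=8
  step 21: row=8, L[8]='d', prepend. Next row=LF[8]=4
Reversed output: disappointmentfalcon$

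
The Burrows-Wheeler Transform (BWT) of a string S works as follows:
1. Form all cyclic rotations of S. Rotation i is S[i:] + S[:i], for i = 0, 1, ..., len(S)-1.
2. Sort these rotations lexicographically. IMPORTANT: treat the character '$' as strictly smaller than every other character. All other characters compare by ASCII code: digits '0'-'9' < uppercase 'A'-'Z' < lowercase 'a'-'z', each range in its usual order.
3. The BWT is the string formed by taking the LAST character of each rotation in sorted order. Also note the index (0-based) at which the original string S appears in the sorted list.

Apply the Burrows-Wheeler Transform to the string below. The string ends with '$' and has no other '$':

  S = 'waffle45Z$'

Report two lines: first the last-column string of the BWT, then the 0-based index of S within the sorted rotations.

All 10 rotations (rotation i = S[i:]+S[:i]):
  rot[0] = waffle45Z$
  rot[1] = affle45Z$w
  rot[2] = ffle45Z$wa
  rot[3] = fle45Z$waf
  rot[4] = le45Z$waff
  rot[5] = e45Z$waffl
  rot[6] = 45Z$waffle
  rot[7] = 5Z$waffle4
  rot[8] = Z$waffle45
  rot[9] = $waffle45Z
Sorted (with $ < everything):
  sorted[0] = $waffle45Z  (last char: 'Z')
  sorted[1] = 45Z$waffle  (last char: 'e')
  sorted[2] = 5Z$waffle4  (last char: '4')
  sorted[3] = Z$waffle45  (last char: '5')
  sorted[4] = affle45Z$w  (last char: 'w')
  sorted[5] = e45Z$waffl  (last char: 'l')
  sorted[6] = ffle45Z$wa  (last char: 'a')
  sorted[7] = fle45Z$waf  (last char: 'f')
  sorted[8] = le45Z$waff  (last char: 'f')
  sorted[9] = waffle45Z$  (last char: '$')
Last column: Ze45wlaff$
Original string S is at sorted index 9

Answer: Ze45wlaff$
9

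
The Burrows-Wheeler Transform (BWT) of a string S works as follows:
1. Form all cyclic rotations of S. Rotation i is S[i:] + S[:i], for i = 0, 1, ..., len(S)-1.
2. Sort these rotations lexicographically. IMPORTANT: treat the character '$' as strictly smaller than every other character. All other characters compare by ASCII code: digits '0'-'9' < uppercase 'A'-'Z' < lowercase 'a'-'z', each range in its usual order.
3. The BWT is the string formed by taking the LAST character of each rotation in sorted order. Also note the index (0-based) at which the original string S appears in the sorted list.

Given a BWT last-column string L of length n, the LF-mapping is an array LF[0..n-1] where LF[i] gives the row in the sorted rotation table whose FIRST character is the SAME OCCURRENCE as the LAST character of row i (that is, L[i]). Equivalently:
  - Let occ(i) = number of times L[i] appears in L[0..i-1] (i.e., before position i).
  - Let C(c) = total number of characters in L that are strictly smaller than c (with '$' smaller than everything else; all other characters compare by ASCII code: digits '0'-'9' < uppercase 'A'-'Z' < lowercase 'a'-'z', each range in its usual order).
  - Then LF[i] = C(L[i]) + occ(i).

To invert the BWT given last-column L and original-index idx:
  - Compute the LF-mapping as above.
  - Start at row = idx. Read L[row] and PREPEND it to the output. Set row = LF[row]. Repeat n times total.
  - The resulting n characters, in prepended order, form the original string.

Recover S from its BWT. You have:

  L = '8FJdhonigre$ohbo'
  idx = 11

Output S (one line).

Answer: neighborhoodJF8$

Derivation:
LF mapping: 1 2 3 5 8 12 11 10 7 15 6 0 13 9 4 14
Walk LF starting at row 11, prepending L[row]:
  step 1: row=11, L[11]='$', prepend. Next row=LF[11]=0
  step 2: row=0, L[0]='8', prepend. Next row=LF[0]=1
  step 3: row=1, L[1]='F', prepend. Next row=LF[1]=2
  step 4: row=2, L[2]='J', prepend. Next row=LF[2]=3
  step 5: row=3, L[3]='d', prepend. Next row=LF[3]=5
  step 6: row=5, L[5]='o', prepend. Next row=LF[5]=12
  step 7: row=12, L[12]='o', prepend. Next row=LF[12]=13
  step 8: row=13, L[13]='h', prepend. Next row=LF[13]=9
  step 9: row=9, L[9]='r', prepend. Next row=LF[9]=15
  step 10: row=15, L[15]='o', prepend. Next row=LF[15]=14
  step 11: row=14, L[14]='b', prepend. Next row=LF[14]=4
  step 12: row=4, L[4]='h', prepend. Next row=LF[4]=8
  step 13: row=8, L[8]='g', prepend. Next row=LF[8]=7
  step 14: row=7, L[7]='i', prepend. Next row=LF[7]=10
  step 15: row=10, L[10]='e', prepend. Next row=LF[10]=6
  step 16: row=6, L[6]='n', prepend. Next row=LF[6]=11
Reversed output: neighborhoodJF8$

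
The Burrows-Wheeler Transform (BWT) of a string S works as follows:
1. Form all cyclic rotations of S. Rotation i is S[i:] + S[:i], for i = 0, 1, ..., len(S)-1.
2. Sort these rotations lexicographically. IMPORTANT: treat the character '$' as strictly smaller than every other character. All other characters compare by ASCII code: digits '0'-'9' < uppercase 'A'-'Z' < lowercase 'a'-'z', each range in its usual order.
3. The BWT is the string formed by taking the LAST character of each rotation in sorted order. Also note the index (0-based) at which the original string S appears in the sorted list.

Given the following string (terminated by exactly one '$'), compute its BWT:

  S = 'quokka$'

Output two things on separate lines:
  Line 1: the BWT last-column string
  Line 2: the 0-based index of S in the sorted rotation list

All 7 rotations (rotation i = S[i:]+S[:i]):
  rot[0] = quokka$
  rot[1] = uokka$q
  rot[2] = okka$qu
  rot[3] = kka$quo
  rot[4] = ka$quok
  rot[5] = a$quokk
  rot[6] = $quokka
Sorted (with $ < everything):
  sorted[0] = $quokka  (last char: 'a')
  sorted[1] = a$quokk  (last char: 'k')
  sorted[2] = ka$quok  (last char: 'k')
  sorted[3] = kka$quo  (last char: 'o')
  sorted[4] = okka$qu  (last char: 'u')
  sorted[5] = quokka$  (last char: '$')
  sorted[6] = uokka$q  (last char: 'q')
Last column: akkou$q
Original string S is at sorted index 5

Answer: akkou$q
5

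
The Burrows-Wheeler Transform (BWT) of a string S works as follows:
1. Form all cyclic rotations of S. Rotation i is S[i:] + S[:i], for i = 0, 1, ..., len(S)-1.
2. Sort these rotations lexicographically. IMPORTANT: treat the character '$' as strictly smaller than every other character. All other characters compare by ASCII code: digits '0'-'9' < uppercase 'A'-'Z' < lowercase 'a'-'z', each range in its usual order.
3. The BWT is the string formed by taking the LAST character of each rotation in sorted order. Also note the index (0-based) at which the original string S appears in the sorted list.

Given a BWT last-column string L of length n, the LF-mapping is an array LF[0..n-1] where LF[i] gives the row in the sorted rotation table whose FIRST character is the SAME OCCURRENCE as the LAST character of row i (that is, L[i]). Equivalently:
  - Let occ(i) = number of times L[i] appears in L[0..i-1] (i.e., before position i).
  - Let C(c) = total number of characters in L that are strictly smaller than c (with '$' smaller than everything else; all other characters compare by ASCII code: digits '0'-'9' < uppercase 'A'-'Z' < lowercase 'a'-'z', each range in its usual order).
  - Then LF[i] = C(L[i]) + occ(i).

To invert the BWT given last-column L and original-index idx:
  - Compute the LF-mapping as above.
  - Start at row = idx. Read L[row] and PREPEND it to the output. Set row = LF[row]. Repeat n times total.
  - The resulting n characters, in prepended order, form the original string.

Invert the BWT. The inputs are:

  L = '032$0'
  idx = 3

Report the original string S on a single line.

Answer: 2030$

Derivation:
LF mapping: 1 4 3 0 2
Walk LF starting at row 3, prepending L[row]:
  step 1: row=3, L[3]='$', prepend. Next row=LF[3]=0
  step 2: row=0, L[0]='0', prepend. Next row=LF[0]=1
  step 3: row=1, L[1]='3', prepend. Next row=LF[1]=4
  step 4: row=4, L[4]='0', prepend. Next row=LF[4]=2
  step 5: row=2, L[2]='2', prepend. Next row=LF[2]=3
Reversed output: 2030$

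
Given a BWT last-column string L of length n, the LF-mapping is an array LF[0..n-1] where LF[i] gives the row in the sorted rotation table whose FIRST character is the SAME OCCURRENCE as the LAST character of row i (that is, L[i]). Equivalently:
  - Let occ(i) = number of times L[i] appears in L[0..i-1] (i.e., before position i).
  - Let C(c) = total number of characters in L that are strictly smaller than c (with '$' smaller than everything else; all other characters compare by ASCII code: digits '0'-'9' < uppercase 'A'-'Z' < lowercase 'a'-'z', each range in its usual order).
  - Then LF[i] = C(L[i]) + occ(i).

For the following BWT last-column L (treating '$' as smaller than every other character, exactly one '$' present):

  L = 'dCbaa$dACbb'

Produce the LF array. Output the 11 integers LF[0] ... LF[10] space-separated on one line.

Answer: 9 2 6 4 5 0 10 1 3 7 8

Derivation:
Char counts: '$':1, 'A':1, 'C':2, 'a':2, 'b':3, 'd':2
C (first-col start): C('$')=0, C('A')=1, C('C')=2, C('a')=4, C('b')=6, C('d')=9
L[0]='d': occ=0, LF[0]=C('d')+0=9+0=9
L[1]='C': occ=0, LF[1]=C('C')+0=2+0=2
L[2]='b': occ=0, LF[2]=C('b')+0=6+0=6
L[3]='a': occ=0, LF[3]=C('a')+0=4+0=4
L[4]='a': occ=1, LF[4]=C('a')+1=4+1=5
L[5]='$': occ=0, LF[5]=C('$')+0=0+0=0
L[6]='d': occ=1, LF[6]=C('d')+1=9+1=10
L[7]='A': occ=0, LF[7]=C('A')+0=1+0=1
L[8]='C': occ=1, LF[8]=C('C')+1=2+1=3
L[9]='b': occ=1, LF[9]=C('b')+1=6+1=7
L[10]='b': occ=2, LF[10]=C('b')+2=6+2=8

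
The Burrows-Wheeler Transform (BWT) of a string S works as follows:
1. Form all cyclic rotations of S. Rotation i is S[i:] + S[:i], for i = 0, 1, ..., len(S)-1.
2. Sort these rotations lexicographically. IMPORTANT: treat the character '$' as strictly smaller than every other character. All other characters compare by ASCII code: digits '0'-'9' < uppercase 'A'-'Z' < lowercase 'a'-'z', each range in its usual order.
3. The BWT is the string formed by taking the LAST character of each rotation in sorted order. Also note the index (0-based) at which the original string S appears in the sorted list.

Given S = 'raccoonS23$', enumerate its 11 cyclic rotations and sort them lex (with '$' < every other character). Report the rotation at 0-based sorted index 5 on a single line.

Answer: ccoonS23$ra

Derivation:
All 11 rotations (rotation i = S[i:]+S[:i]):
  rot[0] = raccoonS23$
  rot[1] = accoonS23$r
  rot[2] = ccoonS23$ra
  rot[3] = coonS23$rac
  rot[4] = oonS23$racc
  rot[5] = onS23$racco
  rot[6] = nS23$raccoo
  rot[7] = S23$raccoon
  rot[8] = 23$raccoonS
  rot[9] = 3$raccoonS2
  rot[10] = $raccoonS23
Sorted (with $ < everything):
  sorted[0] = $raccoonS23
  sorted[1] = 23$raccoonS
  sorted[2] = 3$raccoonS2
  sorted[3] = S23$raccoon
  sorted[4] = accoonS23$r
  sorted[5] = ccoonS23$ra
  sorted[6] = coonS23$rac
  sorted[7] = nS23$raccoo
  sorted[8] = onS23$racco
  sorted[9] = oonS23$racc
  sorted[10] = raccoonS23$
sorted[5] = ccoonS23$ra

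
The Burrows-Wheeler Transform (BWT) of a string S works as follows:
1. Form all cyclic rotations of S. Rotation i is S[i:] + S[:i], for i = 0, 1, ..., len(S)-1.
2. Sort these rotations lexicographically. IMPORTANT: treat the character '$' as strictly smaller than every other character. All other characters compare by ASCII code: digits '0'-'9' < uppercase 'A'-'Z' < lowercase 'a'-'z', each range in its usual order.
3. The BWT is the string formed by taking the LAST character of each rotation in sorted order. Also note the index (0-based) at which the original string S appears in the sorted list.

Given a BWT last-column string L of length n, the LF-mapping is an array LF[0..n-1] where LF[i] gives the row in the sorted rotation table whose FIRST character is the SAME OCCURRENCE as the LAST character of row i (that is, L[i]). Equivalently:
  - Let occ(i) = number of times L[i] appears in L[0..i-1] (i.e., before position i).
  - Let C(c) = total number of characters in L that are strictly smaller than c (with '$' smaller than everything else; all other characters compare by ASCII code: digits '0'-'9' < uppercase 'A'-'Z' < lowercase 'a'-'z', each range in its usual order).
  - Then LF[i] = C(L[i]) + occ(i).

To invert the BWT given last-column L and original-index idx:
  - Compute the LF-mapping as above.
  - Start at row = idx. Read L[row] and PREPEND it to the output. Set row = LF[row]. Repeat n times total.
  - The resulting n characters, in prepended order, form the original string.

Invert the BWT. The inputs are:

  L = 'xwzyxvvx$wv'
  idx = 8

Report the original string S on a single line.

LF mapping: 6 4 10 9 7 1 2 8 0 5 3
Walk LF starting at row 8, prepending L[row]:
  step 1: row=8, L[8]='$', prepend. Next row=LF[8]=0
  step 2: row=0, L[0]='x', prepend. Next row=LF[0]=6
  step 3: row=6, L[6]='v', prepend. Next row=LF[6]=2
  step 4: row=2, L[2]='z', prepend. Next row=LF[2]=10
  step 5: row=10, L[10]='v', prepend. Next row=LF[10]=3
  step 6: row=3, L[3]='y', prepend. Next row=LF[3]=9
  step 7: row=9, L[9]='w', prepend. Next row=LF[9]=5
  step 8: row=5, L[5]='v', prepend. Next row=LF[5]=1
  step 9: row=1, L[1]='w', prepend. Next row=LF[1]=4
  step 10: row=4, L[4]='x', prepend. Next row=LF[4]=7
  step 11: row=7, L[7]='x', prepend. Next row=LF[7]=8
Reversed output: xxwvwyvzvx$

Answer: xxwvwyvzvx$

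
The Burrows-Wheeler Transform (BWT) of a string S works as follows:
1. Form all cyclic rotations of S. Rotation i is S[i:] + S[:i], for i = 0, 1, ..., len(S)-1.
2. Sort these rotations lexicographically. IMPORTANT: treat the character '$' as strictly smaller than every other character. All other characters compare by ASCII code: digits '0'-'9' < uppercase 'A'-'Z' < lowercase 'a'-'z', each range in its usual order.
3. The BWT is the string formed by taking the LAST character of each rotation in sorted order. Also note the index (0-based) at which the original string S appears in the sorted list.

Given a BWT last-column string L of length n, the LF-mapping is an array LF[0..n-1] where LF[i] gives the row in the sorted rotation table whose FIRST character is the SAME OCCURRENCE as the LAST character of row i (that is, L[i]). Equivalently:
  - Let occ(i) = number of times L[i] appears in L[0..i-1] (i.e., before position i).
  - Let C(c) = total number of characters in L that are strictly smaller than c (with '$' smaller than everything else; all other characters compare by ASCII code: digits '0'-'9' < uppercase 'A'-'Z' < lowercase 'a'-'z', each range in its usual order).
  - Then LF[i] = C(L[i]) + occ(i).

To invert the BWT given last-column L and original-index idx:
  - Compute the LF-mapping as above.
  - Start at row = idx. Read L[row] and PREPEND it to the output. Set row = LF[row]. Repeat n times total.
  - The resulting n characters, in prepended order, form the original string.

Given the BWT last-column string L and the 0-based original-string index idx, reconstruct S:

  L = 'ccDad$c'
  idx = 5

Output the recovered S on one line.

Answer: cdcDac$

Derivation:
LF mapping: 3 4 1 2 6 0 5
Walk LF starting at row 5, prepending L[row]:
  step 1: row=5, L[5]='$', prepend. Next row=LF[5]=0
  step 2: row=0, L[0]='c', prepend. Next row=LF[0]=3
  step 3: row=3, L[3]='a', prepend. Next row=LF[3]=2
  step 4: row=2, L[2]='D', prepend. Next row=LF[2]=1
  step 5: row=1, L[1]='c', prepend. Next row=LF[1]=4
  step 6: row=4, L[4]='d', prepend. Next row=LF[4]=6
  step 7: row=6, L[6]='c', prepend. Next row=LF[6]=5
Reversed output: cdcDac$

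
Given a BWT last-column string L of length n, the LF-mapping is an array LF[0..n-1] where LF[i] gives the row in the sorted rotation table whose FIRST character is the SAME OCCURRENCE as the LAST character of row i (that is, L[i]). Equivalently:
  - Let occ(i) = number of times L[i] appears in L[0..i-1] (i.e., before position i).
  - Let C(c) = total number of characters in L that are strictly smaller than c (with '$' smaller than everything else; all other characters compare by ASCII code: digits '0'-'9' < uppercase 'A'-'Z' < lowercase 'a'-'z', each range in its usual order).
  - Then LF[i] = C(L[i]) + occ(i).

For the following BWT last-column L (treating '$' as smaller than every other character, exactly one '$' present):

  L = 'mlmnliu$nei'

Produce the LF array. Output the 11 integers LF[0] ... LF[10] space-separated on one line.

Answer: 6 4 7 8 5 2 10 0 9 1 3

Derivation:
Char counts: '$':1, 'e':1, 'i':2, 'l':2, 'm':2, 'n':2, 'u':1
C (first-col start): C('$')=0, C('e')=1, C('i')=2, C('l')=4, C('m')=6, C('n')=8, C('u')=10
L[0]='m': occ=0, LF[0]=C('m')+0=6+0=6
L[1]='l': occ=0, LF[1]=C('l')+0=4+0=4
L[2]='m': occ=1, LF[2]=C('m')+1=6+1=7
L[3]='n': occ=0, LF[3]=C('n')+0=8+0=8
L[4]='l': occ=1, LF[4]=C('l')+1=4+1=5
L[5]='i': occ=0, LF[5]=C('i')+0=2+0=2
L[6]='u': occ=0, LF[6]=C('u')+0=10+0=10
L[7]='$': occ=0, LF[7]=C('$')+0=0+0=0
L[8]='n': occ=1, LF[8]=C('n')+1=8+1=9
L[9]='e': occ=0, LF[9]=C('e')+0=1+0=1
L[10]='i': occ=1, LF[10]=C('i')+1=2+1=3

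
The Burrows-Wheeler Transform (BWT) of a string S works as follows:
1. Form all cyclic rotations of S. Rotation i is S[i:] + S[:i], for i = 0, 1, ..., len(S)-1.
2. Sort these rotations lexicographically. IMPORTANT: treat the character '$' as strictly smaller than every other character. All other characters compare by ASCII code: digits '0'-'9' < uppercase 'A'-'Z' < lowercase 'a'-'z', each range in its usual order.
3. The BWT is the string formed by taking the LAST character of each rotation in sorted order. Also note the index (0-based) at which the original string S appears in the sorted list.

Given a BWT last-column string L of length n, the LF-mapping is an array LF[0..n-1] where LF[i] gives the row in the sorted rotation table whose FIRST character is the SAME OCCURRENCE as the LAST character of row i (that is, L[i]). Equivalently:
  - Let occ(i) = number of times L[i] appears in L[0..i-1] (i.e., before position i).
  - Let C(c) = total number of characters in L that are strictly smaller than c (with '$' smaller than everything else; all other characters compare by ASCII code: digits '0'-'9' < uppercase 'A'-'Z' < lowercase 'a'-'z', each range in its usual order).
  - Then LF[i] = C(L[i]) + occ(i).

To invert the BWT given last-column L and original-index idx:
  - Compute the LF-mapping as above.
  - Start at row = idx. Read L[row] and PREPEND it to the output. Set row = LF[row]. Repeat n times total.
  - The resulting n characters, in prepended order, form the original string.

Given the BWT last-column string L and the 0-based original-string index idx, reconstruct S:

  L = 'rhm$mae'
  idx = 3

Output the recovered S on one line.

Answer: hammer$

Derivation:
LF mapping: 6 3 4 0 5 1 2
Walk LF starting at row 3, prepending L[row]:
  step 1: row=3, L[3]='$', prepend. Next row=LF[3]=0
  step 2: row=0, L[0]='r', prepend. Next row=LF[0]=6
  step 3: row=6, L[6]='e', prepend. Next row=LF[6]=2
  step 4: row=2, L[2]='m', prepend. Next row=LF[2]=4
  step 5: row=4, L[4]='m', prepend. Next row=LF[4]=5
  step 6: row=5, L[5]='a', prepend. Next row=LF[5]=1
  step 7: row=1, L[1]='h', prepend. Next row=LF[1]=3
Reversed output: hammer$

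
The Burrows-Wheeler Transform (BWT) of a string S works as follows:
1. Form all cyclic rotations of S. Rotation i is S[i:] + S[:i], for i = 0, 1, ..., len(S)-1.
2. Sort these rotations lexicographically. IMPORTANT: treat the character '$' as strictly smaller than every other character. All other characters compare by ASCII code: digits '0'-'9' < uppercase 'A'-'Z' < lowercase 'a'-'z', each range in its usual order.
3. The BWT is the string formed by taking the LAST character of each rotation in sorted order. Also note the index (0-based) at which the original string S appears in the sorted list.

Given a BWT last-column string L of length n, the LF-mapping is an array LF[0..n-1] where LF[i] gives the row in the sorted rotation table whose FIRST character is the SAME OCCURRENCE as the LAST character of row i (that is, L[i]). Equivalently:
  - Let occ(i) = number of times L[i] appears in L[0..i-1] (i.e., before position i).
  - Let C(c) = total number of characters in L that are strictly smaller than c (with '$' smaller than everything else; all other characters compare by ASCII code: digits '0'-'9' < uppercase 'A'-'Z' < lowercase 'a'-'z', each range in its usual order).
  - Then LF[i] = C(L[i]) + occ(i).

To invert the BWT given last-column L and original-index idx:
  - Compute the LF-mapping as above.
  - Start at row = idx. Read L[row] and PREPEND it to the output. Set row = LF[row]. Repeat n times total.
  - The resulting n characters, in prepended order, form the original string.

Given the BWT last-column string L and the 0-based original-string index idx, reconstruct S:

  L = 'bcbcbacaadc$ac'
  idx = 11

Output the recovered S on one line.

Answer: ccbabacdcacab$

Derivation:
LF mapping: 5 8 6 9 7 1 10 2 3 13 11 0 4 12
Walk LF starting at row 11, prepending L[row]:
  step 1: row=11, L[11]='$', prepend. Next row=LF[11]=0
  step 2: row=0, L[0]='b', prepend. Next row=LF[0]=5
  step 3: row=5, L[5]='a', prepend. Next row=LF[5]=1
  step 4: row=1, L[1]='c', prepend. Next row=LF[1]=8
  step 5: row=8, L[8]='a', prepend. Next row=LF[8]=3
  step 6: row=3, L[3]='c', prepend. Next row=LF[3]=9
  step 7: row=9, L[9]='d', prepend. Next row=LF[9]=13
  step 8: row=13, L[13]='c', prepend. Next row=LF[13]=12
  step 9: row=12, L[12]='a', prepend. Next row=LF[12]=4
  step 10: row=4, L[4]='b', prepend. Next row=LF[4]=7
  step 11: row=7, L[7]='a', prepend. Next row=LF[7]=2
  step 12: row=2, L[2]='b', prepend. Next row=LF[2]=6
  step 13: row=6, L[6]='c', prepend. Next row=LF[6]=10
  step 14: row=10, L[10]='c', prepend. Next row=LF[10]=11
Reversed output: ccbabacdcacab$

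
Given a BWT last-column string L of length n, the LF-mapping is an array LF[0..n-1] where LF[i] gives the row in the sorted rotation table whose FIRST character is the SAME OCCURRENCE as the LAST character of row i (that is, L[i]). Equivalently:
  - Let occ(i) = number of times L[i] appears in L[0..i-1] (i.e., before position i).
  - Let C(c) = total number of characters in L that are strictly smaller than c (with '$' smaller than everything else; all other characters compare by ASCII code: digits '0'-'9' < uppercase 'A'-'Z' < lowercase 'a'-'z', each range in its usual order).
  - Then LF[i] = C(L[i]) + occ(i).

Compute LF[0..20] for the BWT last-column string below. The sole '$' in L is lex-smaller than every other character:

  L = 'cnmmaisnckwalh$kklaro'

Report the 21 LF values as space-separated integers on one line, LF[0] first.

Char counts: '$':1, 'a':3, 'c':2, 'h':1, 'i':1, 'k':3, 'l':2, 'm':2, 'n':2, 'o':1, 'r':1, 's':1, 'w':1
C (first-col start): C('$')=0, C('a')=1, C('c')=4, C('h')=6, C('i')=7, C('k')=8, C('l')=11, C('m')=13, C('n')=15, C('o')=17, C('r')=18, C('s')=19, C('w')=20
L[0]='c': occ=0, LF[0]=C('c')+0=4+0=4
L[1]='n': occ=0, LF[1]=C('n')+0=15+0=15
L[2]='m': occ=0, LF[2]=C('m')+0=13+0=13
L[3]='m': occ=1, LF[3]=C('m')+1=13+1=14
L[4]='a': occ=0, LF[4]=C('a')+0=1+0=1
L[5]='i': occ=0, LF[5]=C('i')+0=7+0=7
L[6]='s': occ=0, LF[6]=C('s')+0=19+0=19
L[7]='n': occ=1, LF[7]=C('n')+1=15+1=16
L[8]='c': occ=1, LF[8]=C('c')+1=4+1=5
L[9]='k': occ=0, LF[9]=C('k')+0=8+0=8
L[10]='w': occ=0, LF[10]=C('w')+0=20+0=20
L[11]='a': occ=1, LF[11]=C('a')+1=1+1=2
L[12]='l': occ=0, LF[12]=C('l')+0=11+0=11
L[13]='h': occ=0, LF[13]=C('h')+0=6+0=6
L[14]='$': occ=0, LF[14]=C('$')+0=0+0=0
L[15]='k': occ=1, LF[15]=C('k')+1=8+1=9
L[16]='k': occ=2, LF[16]=C('k')+2=8+2=10
L[17]='l': occ=1, LF[17]=C('l')+1=11+1=12
L[18]='a': occ=2, LF[18]=C('a')+2=1+2=3
L[19]='r': occ=0, LF[19]=C('r')+0=18+0=18
L[20]='o': occ=0, LF[20]=C('o')+0=17+0=17

Answer: 4 15 13 14 1 7 19 16 5 8 20 2 11 6 0 9 10 12 3 18 17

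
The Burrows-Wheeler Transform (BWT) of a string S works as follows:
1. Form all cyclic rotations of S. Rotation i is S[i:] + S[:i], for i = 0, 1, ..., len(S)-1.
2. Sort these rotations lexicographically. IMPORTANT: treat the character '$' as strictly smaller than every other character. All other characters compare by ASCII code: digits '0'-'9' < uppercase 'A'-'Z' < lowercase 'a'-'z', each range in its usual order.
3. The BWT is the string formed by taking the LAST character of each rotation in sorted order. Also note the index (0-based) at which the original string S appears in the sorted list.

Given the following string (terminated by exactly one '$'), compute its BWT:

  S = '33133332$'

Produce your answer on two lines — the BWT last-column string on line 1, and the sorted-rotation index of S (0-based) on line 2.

All 9 rotations (rotation i = S[i:]+S[:i]):
  rot[0] = 33133332$
  rot[1] = 3133332$3
  rot[2] = 133332$33
  rot[3] = 33332$331
  rot[4] = 3332$3313
  rot[5] = 332$33133
  rot[6] = 32$331333
  rot[7] = 2$3313333
  rot[8] = $33133332
Sorted (with $ < everything):
  sorted[0] = $33133332  (last char: '2')
  sorted[1] = 133332$33  (last char: '3')
  sorted[2] = 2$3313333  (last char: '3')
  sorted[3] = 3133332$3  (last char: '3')
  sorted[4] = 32$331333  (last char: '3')
  sorted[5] = 33133332$  (last char: '$')
  sorted[6] = 332$33133  (last char: '3')
  sorted[7] = 3332$3313  (last char: '3')
  sorted[8] = 33332$331  (last char: '1')
Last column: 23333$331
Original string S is at sorted index 5

Answer: 23333$331
5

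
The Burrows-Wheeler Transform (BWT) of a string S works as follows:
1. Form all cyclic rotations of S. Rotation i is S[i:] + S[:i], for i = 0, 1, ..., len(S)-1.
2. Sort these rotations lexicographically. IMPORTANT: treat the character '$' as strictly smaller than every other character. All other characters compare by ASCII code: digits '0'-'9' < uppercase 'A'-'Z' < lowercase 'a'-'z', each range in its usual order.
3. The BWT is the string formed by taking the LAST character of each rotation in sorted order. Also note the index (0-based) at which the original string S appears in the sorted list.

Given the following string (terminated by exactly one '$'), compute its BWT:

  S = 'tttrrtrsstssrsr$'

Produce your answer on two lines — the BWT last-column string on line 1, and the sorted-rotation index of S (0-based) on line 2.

All 16 rotations (rotation i = S[i:]+S[:i]):
  rot[0] = tttrrtrsstssrsr$
  rot[1] = ttrrtrsstssrsr$t
  rot[2] = trrtrsstssrsr$tt
  rot[3] = rrtrsstssrsr$ttt
  rot[4] = rtrsstssrsr$tttr
  rot[5] = trsstssrsr$tttrr
  rot[6] = rsstssrsr$tttrrt
  rot[7] = sstssrsr$tttrrtr
  rot[8] = stssrsr$tttrrtrs
  rot[9] = tssrsr$tttrrtrss
  rot[10] = ssrsr$tttrrtrsst
  rot[11] = srsr$tttrrtrssts
  rot[12] = rsr$tttrrtrsstss
  rot[13] = sr$tttrrtrsstssr
  rot[14] = r$tttrrtrsstssrs
  rot[15] = $tttrrtrsstssrsr
Sorted (with $ < everything):
  sorted[0] = $tttrrtrsstssrsr  (last char: 'r')
  sorted[1] = r$tttrrtrsstssrs  (last char: 's')
  sorted[2] = rrtrsstssrsr$ttt  (last char: 't')
  sorted[3] = rsr$tttrrtrsstss  (last char: 's')
  sorted[4] = rsstssrsr$tttrrt  (last char: 't')
  sorted[5] = rtrsstssrsr$tttr  (last char: 'r')
  sorted[6] = sr$tttrrtrsstssr  (last char: 'r')
  sorted[7] = srsr$tttrrtrssts  (last char: 's')
  sorted[8] = ssrsr$tttrrtrsst  (last char: 't')
  sorted[9] = sstssrsr$tttrrtr  (last char: 'r')
  sorted[10] = stssrsr$tttrrtrs  (last char: 's')
  sorted[11] = trrtrsstssrsr$tt  (last char: 't')
  sorted[12] = trsstssrsr$tttrr  (last char: 'r')
  sorted[13] = tssrsr$tttrrtrss  (last char: 's')
  sorted[14] = ttrrtrsstssrsr$t  (last char: 't')
  sorted[15] = tttrrtrsstssrsr$  (last char: '$')
Last column: rststrrstrstrst$
Original string S is at sorted index 15

Answer: rststrrstrstrst$
15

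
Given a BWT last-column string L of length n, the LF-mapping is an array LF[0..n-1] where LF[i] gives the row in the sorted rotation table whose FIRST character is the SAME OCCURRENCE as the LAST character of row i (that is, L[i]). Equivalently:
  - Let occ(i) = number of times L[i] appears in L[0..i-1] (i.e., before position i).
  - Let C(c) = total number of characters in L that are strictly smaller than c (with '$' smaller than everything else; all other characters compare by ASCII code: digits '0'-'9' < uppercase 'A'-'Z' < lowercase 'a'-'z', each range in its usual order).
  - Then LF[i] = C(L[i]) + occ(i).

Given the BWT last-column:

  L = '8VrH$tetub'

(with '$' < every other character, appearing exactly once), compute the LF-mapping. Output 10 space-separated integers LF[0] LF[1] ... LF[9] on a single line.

Answer: 1 3 6 2 0 7 5 8 9 4

Derivation:
Char counts: '$':1, '8':1, 'H':1, 'V':1, 'b':1, 'e':1, 'r':1, 't':2, 'u':1
C (first-col start): C('$')=0, C('8')=1, C('H')=2, C('V')=3, C('b')=4, C('e')=5, C('r')=6, C('t')=7, C('u')=9
L[0]='8': occ=0, LF[0]=C('8')+0=1+0=1
L[1]='V': occ=0, LF[1]=C('V')+0=3+0=3
L[2]='r': occ=0, LF[2]=C('r')+0=6+0=6
L[3]='H': occ=0, LF[3]=C('H')+0=2+0=2
L[4]='$': occ=0, LF[4]=C('$')+0=0+0=0
L[5]='t': occ=0, LF[5]=C('t')+0=7+0=7
L[6]='e': occ=0, LF[6]=C('e')+0=5+0=5
L[7]='t': occ=1, LF[7]=C('t')+1=7+1=8
L[8]='u': occ=0, LF[8]=C('u')+0=9+0=9
L[9]='b': occ=0, LF[9]=C('b')+0=4+0=4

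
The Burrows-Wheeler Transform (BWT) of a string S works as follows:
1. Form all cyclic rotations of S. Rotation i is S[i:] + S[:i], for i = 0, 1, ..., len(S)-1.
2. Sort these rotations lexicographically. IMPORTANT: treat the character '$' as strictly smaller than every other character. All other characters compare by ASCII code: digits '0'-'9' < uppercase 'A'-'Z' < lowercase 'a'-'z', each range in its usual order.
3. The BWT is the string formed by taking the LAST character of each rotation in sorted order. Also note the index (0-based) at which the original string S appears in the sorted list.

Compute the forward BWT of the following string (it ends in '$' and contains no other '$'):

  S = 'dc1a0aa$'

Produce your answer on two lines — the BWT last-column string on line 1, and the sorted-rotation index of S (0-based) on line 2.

All 8 rotations (rotation i = S[i:]+S[:i]):
  rot[0] = dc1a0aa$
  rot[1] = c1a0aa$d
  rot[2] = 1a0aa$dc
  rot[3] = a0aa$dc1
  rot[4] = 0aa$dc1a
  rot[5] = aa$dc1a0
  rot[6] = a$dc1a0a
  rot[7] = $dc1a0aa
Sorted (with $ < everything):
  sorted[0] = $dc1a0aa  (last char: 'a')
  sorted[1] = 0aa$dc1a  (last char: 'a')
  sorted[2] = 1a0aa$dc  (last char: 'c')
  sorted[3] = a$dc1a0a  (last char: 'a')
  sorted[4] = a0aa$dc1  (last char: '1')
  sorted[5] = aa$dc1a0  (last char: '0')
  sorted[6] = c1a0aa$d  (last char: 'd')
  sorted[7] = dc1a0aa$  (last char: '$')
Last column: aaca10d$
Original string S is at sorted index 7

Answer: aaca10d$
7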